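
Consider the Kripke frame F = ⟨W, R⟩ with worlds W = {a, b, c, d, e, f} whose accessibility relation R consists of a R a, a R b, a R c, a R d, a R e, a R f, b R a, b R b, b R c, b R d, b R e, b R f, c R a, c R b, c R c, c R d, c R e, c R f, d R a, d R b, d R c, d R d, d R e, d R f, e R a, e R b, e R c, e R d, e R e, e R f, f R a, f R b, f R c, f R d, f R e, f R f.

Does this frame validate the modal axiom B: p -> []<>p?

Yes

Axiom B corresponds to the accessibility relation being symmetric.
Symmetric: yes — every pair in R has its reverse in R.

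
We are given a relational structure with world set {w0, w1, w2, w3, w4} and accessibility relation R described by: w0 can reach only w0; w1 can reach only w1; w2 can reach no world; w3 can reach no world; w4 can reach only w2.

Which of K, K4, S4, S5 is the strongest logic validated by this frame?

Transitive (axiom 4): yes — every two-step R-path is closed by a direct edge.
Reflexive (axiom T): no — w2 is not related to itself.
Euclidean (axiom 5): no — w4 R w2 and w4 R w2, but not w2 R w2.
So F validates K, K4; S4 would additionally require R to be reflexive. The strongest is K4.

K4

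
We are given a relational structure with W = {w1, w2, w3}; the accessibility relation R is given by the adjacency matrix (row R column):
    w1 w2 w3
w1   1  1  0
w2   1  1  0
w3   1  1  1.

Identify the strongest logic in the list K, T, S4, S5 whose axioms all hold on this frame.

Reflexive (axiom T): yes — every world is R-related to itself.
Transitive (axiom 4): yes — every two-step R-path is closed by a direct edge.
Euclidean (axiom 5): no — w3 R w1 and w3 R w3, but not w1 R w3.
So F validates K, T, S4; S5 would additionally require R to be Euclidean. The strongest is S4.

S4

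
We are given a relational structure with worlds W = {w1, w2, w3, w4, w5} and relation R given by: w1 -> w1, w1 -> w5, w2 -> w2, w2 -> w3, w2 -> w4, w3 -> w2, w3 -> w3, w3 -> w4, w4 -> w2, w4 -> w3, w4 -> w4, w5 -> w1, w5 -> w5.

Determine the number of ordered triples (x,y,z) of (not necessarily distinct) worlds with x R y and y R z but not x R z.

R is transitive; there are no such tuples.

0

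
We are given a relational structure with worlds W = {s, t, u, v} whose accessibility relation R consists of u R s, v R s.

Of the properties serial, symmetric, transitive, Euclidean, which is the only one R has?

transitive

Serial: no — s has no R-successor.
Symmetric: no — u R s but not s R u.
Transitive: yes — every two-step R-path is closed by a direct edge.
Euclidean: no — u R s and u R s, but not s R s.
Only transitive holds.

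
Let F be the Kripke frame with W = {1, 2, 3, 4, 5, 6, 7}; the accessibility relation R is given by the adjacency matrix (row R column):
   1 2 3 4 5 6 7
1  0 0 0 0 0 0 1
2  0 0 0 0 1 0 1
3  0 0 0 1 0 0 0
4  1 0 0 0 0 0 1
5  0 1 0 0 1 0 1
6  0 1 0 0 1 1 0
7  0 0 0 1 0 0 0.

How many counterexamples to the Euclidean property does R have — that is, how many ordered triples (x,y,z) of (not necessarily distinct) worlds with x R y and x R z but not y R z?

Enumerating: (1,7,7), (2,7,5), (2,7,7), (3,4,4), (4,1,1), (4,7,1), (4,7,7), (5,2,2), (5,7,2), (5,7,5), (5,7,7), (6,2,2), (6,2,6), (6,5,6), (7,4,4).

15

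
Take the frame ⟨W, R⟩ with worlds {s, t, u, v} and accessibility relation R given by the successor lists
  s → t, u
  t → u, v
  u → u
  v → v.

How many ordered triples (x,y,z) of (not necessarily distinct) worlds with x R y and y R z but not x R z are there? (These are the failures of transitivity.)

Enumerating: (s,t,v).

1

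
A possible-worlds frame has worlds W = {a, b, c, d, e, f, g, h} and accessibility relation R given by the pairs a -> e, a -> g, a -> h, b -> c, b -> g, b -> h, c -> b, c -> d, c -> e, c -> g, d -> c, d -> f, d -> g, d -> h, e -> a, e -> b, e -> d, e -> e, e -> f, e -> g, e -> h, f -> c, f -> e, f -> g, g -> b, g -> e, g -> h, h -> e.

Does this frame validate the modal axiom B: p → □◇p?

Axiom B corresponds to the accessibility relation being symmetric.
Symmetric: no — a R g but not g R a.

No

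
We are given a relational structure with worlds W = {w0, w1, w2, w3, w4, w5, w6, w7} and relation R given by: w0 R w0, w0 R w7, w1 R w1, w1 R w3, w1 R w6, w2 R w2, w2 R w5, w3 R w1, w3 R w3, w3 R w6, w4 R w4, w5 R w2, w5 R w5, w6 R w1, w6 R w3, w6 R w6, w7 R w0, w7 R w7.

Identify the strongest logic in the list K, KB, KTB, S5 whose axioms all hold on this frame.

S5

Symmetric (axiom B): yes — every pair in R has its reverse in R.
Reflexive (axiom T): yes — every world is R-related to itself.
Euclidean (axiom 5): yes — any two successors of a common world are R-related.
So F validates K, KB, KTB, S5. The strongest is S5.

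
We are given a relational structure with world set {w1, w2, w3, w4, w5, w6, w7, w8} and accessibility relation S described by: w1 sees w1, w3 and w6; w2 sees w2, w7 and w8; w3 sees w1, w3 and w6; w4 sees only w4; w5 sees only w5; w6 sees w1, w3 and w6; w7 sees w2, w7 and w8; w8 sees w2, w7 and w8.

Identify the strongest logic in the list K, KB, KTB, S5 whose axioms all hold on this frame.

S5

Symmetric (axiom B): yes — every pair in S has its reverse in S.
Reflexive (axiom T): yes — every world is S-related to itself.
Euclidean (axiom 5): yes — any two successors of a common world are S-related.
So F validates K, KB, KTB, S5. The strongest is S5.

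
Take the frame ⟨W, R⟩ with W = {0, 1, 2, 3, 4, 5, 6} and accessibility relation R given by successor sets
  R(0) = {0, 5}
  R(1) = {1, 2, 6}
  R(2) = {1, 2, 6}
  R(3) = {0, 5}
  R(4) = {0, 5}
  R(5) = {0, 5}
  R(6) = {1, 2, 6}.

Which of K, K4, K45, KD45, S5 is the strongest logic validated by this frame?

KD45

Transitive (axiom 4): yes — every two-step R-path is closed by a direct edge.
Euclidean (axiom 5): yes — any two successors of a common world are R-related.
Serial (axiom D): yes — every world has a successor (e.g. 0 R 0).
Reflexive (axiom T): no — 3 is not related to itself.
So F validates K, K4, K45, KD45; S5 would additionally require R to be reflexive. The strongest is KD45.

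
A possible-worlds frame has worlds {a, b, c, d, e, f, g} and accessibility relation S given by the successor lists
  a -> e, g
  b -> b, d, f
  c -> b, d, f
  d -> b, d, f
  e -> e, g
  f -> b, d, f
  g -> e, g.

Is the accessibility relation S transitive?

Transitive: yes — every two-step S-path is closed by a direct edge.

Yes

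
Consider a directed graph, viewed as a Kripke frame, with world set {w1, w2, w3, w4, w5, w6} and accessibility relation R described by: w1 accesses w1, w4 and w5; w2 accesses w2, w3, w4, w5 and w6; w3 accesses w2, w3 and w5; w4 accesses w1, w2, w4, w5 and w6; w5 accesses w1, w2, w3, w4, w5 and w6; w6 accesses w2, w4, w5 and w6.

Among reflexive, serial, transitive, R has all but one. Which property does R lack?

Reflexive: yes — every world is R-related to itself.
Serial: yes — every world has a successor (e.g. w1 R w1).
Transitive: no — w1 R w4 and w4 R w2, but not w1 R w2.
Only transitive fails.

transitive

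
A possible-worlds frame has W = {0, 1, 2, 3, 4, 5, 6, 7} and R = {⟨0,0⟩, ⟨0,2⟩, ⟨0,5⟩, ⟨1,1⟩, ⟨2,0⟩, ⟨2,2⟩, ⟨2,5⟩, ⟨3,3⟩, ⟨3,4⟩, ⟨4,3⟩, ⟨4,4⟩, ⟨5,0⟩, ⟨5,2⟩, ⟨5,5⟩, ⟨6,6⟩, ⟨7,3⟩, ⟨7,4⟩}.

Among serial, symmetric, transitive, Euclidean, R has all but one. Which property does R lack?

symmetric

Serial: yes — every world has a successor (e.g. 0 R 0).
Symmetric: no — 7 R 3 but not 3 R 7.
Transitive: yes — every two-step R-path is closed by a direct edge.
Euclidean: yes — any two successors of a common world are R-related.
Only symmetric fails.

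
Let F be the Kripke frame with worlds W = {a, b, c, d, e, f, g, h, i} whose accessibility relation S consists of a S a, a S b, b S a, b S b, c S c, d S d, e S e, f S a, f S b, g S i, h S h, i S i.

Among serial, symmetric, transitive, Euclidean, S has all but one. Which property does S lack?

symmetric

Serial: yes — every world has a successor (e.g. a S a).
Symmetric: no — f S a but not a S f.
Transitive: yes — every two-step S-path is closed by a direct edge.
Euclidean: yes — any two successors of a common world are S-related.
Only symmetric fails.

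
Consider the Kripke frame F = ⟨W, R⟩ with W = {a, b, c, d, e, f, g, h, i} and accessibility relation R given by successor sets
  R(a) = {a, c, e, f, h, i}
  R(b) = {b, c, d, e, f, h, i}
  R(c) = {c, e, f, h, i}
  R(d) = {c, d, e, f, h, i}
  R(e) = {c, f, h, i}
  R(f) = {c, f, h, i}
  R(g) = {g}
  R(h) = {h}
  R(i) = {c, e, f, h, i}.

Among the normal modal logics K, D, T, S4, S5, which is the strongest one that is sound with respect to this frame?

Serial (axiom D): yes — every world has a successor (e.g. a R a).
Reflexive (axiom T): no — e is not related to itself.
Transitive (axiom 4): no — f R c and c R e, but not f R e.
Euclidean (axiom 5): no — a R f and a R e, but not f R e.
So F validates K, D; T would additionally require R to be reflexive. The strongest is D.

D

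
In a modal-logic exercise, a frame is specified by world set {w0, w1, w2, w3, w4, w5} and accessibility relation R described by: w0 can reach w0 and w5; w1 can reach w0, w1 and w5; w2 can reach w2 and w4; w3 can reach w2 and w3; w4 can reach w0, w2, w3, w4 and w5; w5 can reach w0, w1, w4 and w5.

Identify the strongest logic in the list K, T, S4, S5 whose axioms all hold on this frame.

Reflexive (axiom T): yes — every world is R-related to itself.
Transitive (axiom 4): no — w0 R w5 and w5 R w1, but not w0 R w1.
Euclidean (axiom 5): no — w4 R w0 and w4 R w2, but not w0 R w2.
So F validates K, T; S4 would additionally require R to be transitive. The strongest is T.

T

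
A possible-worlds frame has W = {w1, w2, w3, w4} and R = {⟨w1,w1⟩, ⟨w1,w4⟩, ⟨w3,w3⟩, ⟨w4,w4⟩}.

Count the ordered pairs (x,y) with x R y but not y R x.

1

Enumerating: (w1,w4).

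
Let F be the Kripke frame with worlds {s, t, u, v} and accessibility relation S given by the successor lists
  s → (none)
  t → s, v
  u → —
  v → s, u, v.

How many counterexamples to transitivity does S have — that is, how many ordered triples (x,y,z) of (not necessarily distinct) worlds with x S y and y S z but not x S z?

1

Enumerating: (t,v,u).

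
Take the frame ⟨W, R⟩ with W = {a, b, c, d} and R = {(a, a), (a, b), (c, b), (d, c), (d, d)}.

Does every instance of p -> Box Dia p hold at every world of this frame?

The schema B characterises exactly the symmetric frames.
Symmetric: no — a R b but not b R a.

No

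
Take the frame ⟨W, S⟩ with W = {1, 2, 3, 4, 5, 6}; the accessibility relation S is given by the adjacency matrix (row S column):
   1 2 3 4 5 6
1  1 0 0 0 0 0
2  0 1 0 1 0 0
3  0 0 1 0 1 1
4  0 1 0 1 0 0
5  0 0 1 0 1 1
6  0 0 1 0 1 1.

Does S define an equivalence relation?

Reflexive: yes — every world is S-related to itself.
Symmetric: yes — every pair in S has its reverse in S.
Transitive: yes — every two-step S-path is closed by a direct edge.
So S is an equivalence relation.

Yes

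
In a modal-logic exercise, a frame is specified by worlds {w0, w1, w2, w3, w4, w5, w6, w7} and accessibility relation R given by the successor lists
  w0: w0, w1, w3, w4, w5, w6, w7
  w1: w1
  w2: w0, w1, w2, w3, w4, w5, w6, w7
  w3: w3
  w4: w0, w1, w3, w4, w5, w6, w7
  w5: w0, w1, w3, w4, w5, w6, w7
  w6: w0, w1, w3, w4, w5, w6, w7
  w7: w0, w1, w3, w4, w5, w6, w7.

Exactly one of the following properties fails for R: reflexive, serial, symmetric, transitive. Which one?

symmetric

Reflexive: yes — every world is R-related to itself.
Serial: yes — every world has a successor (e.g. w0 R w0).
Symmetric: no — w0 R w1 but not w1 R w0.
Transitive: yes — every two-step R-path is closed by a direct edge.
Only symmetric fails.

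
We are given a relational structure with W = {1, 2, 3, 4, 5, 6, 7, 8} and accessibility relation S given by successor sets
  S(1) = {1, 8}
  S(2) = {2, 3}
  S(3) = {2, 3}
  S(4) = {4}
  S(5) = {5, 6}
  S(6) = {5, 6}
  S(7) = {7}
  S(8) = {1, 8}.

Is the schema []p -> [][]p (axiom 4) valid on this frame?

By correspondence theory, 4 is valid on a frame iff S is transitive.
Transitive: yes — every two-step S-path is closed by a direct edge.

Yes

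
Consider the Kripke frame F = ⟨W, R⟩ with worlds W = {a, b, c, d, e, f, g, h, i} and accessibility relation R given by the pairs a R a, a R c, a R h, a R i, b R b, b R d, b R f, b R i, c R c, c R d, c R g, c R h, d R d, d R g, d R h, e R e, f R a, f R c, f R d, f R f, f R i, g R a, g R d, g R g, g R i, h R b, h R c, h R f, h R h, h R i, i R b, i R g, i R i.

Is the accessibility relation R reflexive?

Yes

Reflexive: yes — every world is R-related to itself.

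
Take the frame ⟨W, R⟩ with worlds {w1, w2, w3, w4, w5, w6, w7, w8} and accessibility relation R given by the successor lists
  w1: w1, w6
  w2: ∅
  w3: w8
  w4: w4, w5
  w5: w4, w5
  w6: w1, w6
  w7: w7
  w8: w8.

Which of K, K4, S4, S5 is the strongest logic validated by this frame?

K4

Transitive (axiom 4): yes — every two-step R-path is closed by a direct edge.
Reflexive (axiom T): no — w2 is not related to itself.
Euclidean (axiom 5): yes — any two successors of a common world are R-related.
So F validates K, K4; S4 would additionally require R to be reflexive. The strongest is K4.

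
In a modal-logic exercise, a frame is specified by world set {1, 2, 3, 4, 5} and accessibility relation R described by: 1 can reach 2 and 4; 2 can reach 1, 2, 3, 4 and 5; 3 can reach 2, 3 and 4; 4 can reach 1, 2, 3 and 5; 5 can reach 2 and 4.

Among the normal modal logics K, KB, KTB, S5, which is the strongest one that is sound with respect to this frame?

KB

Symmetric (axiom B): yes — every pair in R has its reverse in R.
Reflexive (axiom T): no — 1 is not related to itself.
Euclidean (axiom 5): no — 2 R 1 and 2 R 3, but not 1 R 3.
So F validates K, KB; KTB would additionally require R to be reflexive. The strongest is KB.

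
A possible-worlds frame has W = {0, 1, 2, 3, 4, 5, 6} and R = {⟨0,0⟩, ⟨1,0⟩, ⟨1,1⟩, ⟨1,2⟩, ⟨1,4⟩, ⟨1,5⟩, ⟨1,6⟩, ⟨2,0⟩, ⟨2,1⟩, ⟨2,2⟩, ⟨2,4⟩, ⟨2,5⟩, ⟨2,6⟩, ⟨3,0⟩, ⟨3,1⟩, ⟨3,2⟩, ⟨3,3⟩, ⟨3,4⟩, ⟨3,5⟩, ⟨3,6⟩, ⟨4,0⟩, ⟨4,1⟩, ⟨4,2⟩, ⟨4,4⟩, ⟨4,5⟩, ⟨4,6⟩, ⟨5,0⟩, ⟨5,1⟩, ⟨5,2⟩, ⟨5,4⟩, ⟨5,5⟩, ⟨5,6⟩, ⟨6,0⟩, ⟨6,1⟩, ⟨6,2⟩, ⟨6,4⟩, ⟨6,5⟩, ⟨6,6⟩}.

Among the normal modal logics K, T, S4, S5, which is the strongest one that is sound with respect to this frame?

Reflexive (axiom T): yes — every world is R-related to itself.
Transitive (axiom 4): yes — every two-step R-path is closed by a direct edge.
Euclidean (axiom 5): no — 1 R 0 and 1 R 2, but not 0 R 2.
So F validates K, T, S4; S5 would additionally require R to be Euclidean. The strongest is S4.

S4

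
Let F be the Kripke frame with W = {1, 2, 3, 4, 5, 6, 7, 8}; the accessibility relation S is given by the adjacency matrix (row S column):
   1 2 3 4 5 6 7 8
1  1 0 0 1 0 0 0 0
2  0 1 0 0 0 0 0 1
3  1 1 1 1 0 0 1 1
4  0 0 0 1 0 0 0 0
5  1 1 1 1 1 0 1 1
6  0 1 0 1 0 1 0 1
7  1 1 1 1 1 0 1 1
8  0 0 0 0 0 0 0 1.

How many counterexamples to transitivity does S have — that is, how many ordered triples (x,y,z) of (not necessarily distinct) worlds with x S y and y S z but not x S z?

1

Enumerating: (3,7,5).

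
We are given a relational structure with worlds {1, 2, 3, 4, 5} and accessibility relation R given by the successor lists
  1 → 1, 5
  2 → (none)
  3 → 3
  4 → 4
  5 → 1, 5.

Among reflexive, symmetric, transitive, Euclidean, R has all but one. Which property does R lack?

reflexive

Reflexive: no — 2 is not related to itself.
Symmetric: yes — every pair in R has its reverse in R.
Transitive: yes — every two-step R-path is closed by a direct edge.
Euclidean: yes — any two successors of a common world are R-related.
Only reflexive fails.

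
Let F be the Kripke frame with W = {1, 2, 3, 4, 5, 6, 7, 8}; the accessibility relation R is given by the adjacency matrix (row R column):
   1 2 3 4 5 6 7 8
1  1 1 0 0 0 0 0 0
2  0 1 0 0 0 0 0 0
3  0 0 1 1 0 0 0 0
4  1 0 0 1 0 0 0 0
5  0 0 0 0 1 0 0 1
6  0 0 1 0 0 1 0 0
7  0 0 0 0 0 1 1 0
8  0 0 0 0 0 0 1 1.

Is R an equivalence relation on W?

No

Reflexive: yes — every world is R-related to itself.
Symmetric: no — 1 R 2 but not 2 R 1.
Transitive: no — 3 R 4 and 4 R 1, but not 3 R 1.
So R is not an equivalence relation.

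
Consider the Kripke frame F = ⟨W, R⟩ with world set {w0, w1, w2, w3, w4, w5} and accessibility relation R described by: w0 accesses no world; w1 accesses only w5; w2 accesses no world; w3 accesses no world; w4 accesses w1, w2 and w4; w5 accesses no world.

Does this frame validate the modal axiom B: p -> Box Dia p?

No

Axiom B corresponds to the accessibility relation being symmetric.
Symmetric: no — w1 R w5 but not w5 R w1.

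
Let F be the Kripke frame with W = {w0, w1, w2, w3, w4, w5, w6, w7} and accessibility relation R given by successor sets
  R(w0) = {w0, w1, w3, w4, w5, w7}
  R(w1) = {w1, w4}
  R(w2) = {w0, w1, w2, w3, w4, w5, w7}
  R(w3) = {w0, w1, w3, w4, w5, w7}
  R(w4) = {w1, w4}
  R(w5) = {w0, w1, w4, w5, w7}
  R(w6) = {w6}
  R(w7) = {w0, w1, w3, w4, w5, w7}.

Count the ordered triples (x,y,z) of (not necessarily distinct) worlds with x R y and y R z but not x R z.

2

Enumerating: (w5,w0,w3), (w5,w7,w3).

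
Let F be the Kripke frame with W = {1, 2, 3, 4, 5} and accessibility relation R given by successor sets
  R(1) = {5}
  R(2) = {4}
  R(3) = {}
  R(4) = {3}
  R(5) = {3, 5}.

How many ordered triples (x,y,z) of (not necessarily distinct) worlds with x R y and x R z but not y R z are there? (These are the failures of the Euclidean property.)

4

Enumerating: (2,4,4), (4,3,3), (5,3,3), (5,3,5).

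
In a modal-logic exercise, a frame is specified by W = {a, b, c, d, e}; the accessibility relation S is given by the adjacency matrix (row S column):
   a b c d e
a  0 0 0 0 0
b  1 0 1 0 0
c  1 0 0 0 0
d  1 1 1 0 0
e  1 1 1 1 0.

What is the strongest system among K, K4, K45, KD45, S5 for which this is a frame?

Transitive (axiom 4): yes — every two-step S-path is closed by a direct edge.
Euclidean (axiom 5): no — b S a and b S c, but not a S c.
Serial (axiom D): no — a has no S-successor.
Reflexive (axiom T): no — a is not related to itself.
So F validates K, K4; K45 would additionally require S to be Euclidean. The strongest is K4.

K4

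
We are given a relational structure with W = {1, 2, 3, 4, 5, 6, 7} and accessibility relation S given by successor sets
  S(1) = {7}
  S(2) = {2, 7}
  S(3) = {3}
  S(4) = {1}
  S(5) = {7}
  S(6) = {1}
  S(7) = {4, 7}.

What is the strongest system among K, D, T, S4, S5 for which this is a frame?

D

Serial (axiom D): yes — every world has a successor (e.g. 1 S 7).
Reflexive (axiom T): no — 1 is not related to itself.
Transitive (axiom 4): no — 1 S 7 and 7 S 4, but not 1 S 4.
Euclidean (axiom 5): no — 2 S 7 and 2 S 2, but not 7 S 2.
So F validates K, D; T would additionally require S to be reflexive. The strongest is D.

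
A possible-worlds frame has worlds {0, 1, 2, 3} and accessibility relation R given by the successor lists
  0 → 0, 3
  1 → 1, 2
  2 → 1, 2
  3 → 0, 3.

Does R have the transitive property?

Transitive: yes — every two-step R-path is closed by a direct edge.

Yes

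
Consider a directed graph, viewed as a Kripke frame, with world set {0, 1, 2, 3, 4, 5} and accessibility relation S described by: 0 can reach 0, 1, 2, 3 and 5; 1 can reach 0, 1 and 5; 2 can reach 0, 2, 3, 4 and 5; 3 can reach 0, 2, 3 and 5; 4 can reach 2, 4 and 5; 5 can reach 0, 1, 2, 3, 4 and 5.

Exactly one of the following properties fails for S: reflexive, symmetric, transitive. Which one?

transitive

Reflexive: yes — every world is S-related to itself.
Symmetric: yes — every pair in S has its reverse in S.
Transitive: no — 0 S 2 and 2 S 4, but not 0 S 4.
Only transitive fails.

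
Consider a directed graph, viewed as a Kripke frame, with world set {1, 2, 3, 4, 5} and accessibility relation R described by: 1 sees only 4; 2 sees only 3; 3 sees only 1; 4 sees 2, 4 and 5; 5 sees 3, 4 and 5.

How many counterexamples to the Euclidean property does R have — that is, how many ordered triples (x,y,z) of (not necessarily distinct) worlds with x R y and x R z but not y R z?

10

Enumerating: (2,3,3), (3,1,1), (4,2,2), (4,2,4), (4,2,5), (4,5,2), (5,3,3), (5,3,4), (5,3,5), (5,4,3).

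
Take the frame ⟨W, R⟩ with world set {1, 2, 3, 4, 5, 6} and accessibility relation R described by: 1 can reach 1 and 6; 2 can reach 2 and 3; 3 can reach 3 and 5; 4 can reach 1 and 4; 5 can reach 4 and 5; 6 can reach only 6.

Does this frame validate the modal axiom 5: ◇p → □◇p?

Axiom 5 corresponds to the accessibility relation being Euclidean.
Euclidean: no — 1 R 6 and 1 R 1, but not 6 R 1.

No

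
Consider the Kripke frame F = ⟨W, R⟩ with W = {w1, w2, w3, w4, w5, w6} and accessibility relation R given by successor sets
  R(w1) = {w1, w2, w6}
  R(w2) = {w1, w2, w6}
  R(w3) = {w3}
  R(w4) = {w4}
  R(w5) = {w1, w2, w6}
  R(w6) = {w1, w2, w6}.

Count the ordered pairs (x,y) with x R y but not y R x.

3

Enumerating: (w5,w1), (w5,w2), (w5,w6).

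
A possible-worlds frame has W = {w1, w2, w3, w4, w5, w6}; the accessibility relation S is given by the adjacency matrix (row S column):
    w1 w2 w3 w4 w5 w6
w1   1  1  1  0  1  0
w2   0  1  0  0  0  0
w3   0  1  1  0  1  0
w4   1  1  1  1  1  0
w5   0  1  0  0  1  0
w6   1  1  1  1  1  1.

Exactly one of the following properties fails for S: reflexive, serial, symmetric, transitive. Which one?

symmetric

Reflexive: yes — every world is S-related to itself.
Serial: yes — every world has a successor (e.g. w1 S w1).
Symmetric: no — w1 S w2 but not w2 S w1.
Transitive: yes — every two-step S-path is closed by a direct edge.
Only symmetric fails.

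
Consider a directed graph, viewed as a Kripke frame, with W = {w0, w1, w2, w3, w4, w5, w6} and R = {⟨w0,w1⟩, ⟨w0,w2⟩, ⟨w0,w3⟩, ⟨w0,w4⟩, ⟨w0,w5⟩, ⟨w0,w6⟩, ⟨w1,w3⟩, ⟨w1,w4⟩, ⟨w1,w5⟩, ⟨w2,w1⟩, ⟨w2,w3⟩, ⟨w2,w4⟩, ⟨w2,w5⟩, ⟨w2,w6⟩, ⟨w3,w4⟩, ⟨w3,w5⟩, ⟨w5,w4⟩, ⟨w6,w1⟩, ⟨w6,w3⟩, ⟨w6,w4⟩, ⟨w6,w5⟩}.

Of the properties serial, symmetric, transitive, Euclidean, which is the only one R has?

Serial: no — w4 has no R-successor.
Symmetric: no — w0 R w1 but not w1 R w0.
Transitive: yes — every two-step R-path is closed by a direct edge.
Euclidean: no — w0 R w1 and w0 R w2, but not w1 R w2.
Only transitive holds.

transitive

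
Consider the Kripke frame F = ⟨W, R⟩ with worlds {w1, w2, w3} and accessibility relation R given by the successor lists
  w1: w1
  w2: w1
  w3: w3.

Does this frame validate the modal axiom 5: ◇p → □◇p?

Yes

Axiom 5 corresponds to the accessibility relation being Euclidean.
Euclidean: yes — any two successors of a common world are R-related.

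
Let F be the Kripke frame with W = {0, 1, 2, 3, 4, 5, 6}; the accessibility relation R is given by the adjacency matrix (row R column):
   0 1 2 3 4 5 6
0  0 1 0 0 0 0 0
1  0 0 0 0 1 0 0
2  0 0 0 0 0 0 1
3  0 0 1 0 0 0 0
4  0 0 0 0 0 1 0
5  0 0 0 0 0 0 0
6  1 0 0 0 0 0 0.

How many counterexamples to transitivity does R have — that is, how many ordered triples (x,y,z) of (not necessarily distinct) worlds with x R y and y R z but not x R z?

5

Enumerating: (0,1,4), (1,4,5), (2,6,0), (3,2,6), (6,0,1).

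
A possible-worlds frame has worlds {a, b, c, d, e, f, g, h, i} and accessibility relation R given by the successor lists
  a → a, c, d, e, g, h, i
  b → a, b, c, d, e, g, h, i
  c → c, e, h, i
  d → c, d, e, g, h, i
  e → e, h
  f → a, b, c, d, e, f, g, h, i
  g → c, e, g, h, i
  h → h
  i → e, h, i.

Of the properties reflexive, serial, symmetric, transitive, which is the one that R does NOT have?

Reflexive: yes — every world is R-related to itself.
Serial: yes — every world has a successor (e.g. a R a).
Symmetric: no — a R c but not c R a.
Transitive: yes — every two-step R-path is closed by a direct edge.
Only symmetric fails.

symmetric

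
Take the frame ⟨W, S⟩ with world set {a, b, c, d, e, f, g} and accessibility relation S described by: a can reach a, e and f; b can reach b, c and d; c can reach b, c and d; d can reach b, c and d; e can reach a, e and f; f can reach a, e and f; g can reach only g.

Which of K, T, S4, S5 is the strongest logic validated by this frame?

Reflexive (axiom T): yes — every world is S-related to itself.
Transitive (axiom 4): yes — every two-step S-path is closed by a direct edge.
Euclidean (axiom 5): yes — any two successors of a common world are S-related.
So F validates K, T, S4, S5. The strongest is S5.

S5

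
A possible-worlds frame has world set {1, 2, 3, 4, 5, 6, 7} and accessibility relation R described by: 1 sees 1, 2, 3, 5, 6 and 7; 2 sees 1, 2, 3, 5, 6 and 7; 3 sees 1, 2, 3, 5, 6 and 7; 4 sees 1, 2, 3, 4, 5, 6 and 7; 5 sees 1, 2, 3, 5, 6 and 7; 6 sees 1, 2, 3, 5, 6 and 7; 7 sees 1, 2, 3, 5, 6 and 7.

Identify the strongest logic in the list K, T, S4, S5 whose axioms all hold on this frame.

Reflexive (axiom T): yes — every world is R-related to itself.
Transitive (axiom 4): yes — every two-step R-path is closed by a direct edge.
Euclidean (axiom 5): no — 4 R 1 and 4 R 4, but not 1 R 4.
So F validates K, T, S4; S5 would additionally require R to be Euclidean. The strongest is S4.

S4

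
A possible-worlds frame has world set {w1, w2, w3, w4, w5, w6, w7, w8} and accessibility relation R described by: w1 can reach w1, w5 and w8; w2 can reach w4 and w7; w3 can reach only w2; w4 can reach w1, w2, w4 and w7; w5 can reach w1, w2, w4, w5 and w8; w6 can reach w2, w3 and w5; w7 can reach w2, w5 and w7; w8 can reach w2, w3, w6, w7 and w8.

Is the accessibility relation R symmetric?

No

Symmetric: no — w1 R w8 but not w8 R w1.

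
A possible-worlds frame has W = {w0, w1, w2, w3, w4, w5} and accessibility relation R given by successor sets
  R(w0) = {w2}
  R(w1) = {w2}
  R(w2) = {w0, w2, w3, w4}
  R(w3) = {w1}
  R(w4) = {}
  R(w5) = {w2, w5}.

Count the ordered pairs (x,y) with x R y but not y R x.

5

Enumerating: (w1,w2), (w2,w3), (w2,w4), (w3,w1), (w5,w2).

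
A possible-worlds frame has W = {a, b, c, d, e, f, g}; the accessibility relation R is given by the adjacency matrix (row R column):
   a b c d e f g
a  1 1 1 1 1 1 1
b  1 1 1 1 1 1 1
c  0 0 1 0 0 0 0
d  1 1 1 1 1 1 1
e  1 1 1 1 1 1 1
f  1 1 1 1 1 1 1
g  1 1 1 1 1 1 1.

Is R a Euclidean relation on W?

No

Euclidean: no — a R c and a R b, but not c R b.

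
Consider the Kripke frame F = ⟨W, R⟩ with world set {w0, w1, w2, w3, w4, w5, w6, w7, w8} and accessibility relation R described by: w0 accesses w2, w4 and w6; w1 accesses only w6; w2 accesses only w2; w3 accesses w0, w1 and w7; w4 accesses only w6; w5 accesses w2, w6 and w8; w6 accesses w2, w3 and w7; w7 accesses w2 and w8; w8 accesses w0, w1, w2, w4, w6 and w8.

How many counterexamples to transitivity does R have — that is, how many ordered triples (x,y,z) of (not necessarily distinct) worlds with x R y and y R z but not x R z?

28

Enumerating: (w0,w6,w3), (w0,w6,w7), (w1,w6,w2), (w1,w6,w3), (w1,w6,w7), (w3,w0,w2), (w3,w0,w4), (w3,w0,w6), (w3,w1,w6), (w3,w7,w2), (w3,w7,w8), (w4,w6,w2), … and 16 more.
Total: 28.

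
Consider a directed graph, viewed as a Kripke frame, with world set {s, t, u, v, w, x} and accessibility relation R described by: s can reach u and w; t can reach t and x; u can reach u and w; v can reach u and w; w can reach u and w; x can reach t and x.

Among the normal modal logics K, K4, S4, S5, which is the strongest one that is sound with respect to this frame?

Transitive (axiom 4): yes — every two-step R-path is closed by a direct edge.
Reflexive (axiom T): no — s is not related to itself.
Euclidean (axiom 5): yes — any two successors of a common world are R-related.
So F validates K, K4; S4 would additionally require R to be reflexive. The strongest is K4.

K4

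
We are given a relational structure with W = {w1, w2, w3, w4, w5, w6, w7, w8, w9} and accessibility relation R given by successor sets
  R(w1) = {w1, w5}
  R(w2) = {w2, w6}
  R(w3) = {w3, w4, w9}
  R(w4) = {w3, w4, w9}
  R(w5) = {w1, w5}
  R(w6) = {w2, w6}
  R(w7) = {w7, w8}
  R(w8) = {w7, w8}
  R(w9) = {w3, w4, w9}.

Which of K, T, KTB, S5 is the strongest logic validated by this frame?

Reflexive (axiom T): yes — every world is R-related to itself.
Symmetric (axiom B): yes — every pair in R has its reverse in R.
Euclidean (axiom 5): yes — any two successors of a common world are R-related.
So F validates K, T, KTB, S5. The strongest is S5.

S5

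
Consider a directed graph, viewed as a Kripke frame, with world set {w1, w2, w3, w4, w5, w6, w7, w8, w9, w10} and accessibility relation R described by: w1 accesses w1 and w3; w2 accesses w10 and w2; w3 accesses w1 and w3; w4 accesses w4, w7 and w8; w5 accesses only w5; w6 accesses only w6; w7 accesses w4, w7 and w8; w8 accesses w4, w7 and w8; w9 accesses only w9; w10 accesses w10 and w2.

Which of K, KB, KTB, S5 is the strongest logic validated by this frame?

Symmetric (axiom B): yes — every pair in R has its reverse in R.
Reflexive (axiom T): yes — every world is R-related to itself.
Euclidean (axiom 5): yes — any two successors of a common world are R-related.
So F validates K, KB, KTB, S5. The strongest is S5.

S5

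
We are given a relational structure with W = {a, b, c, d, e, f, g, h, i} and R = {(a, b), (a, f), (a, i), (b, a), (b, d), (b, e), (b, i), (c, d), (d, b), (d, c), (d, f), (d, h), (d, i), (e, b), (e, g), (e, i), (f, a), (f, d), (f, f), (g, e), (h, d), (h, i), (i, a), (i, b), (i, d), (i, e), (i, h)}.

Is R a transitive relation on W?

Transitive: no — a R b and b R d, but not a R d.

No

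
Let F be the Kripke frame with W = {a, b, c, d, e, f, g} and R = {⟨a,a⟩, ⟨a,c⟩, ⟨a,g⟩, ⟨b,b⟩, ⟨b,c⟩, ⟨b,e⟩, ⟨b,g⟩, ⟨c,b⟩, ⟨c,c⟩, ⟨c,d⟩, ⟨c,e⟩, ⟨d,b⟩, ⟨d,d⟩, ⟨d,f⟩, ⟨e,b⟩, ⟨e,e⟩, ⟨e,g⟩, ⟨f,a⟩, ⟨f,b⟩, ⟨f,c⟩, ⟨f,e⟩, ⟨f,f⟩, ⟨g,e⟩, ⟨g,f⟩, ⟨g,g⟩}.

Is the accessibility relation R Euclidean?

No

Euclidean: no — a R c and a R g, but not c R g.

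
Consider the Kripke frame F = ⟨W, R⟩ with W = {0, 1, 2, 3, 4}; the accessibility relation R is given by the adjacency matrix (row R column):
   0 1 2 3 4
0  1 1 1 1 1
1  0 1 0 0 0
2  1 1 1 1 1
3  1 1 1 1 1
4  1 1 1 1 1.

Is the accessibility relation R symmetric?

Symmetric: no — 0 R 1 but not 1 R 0.

No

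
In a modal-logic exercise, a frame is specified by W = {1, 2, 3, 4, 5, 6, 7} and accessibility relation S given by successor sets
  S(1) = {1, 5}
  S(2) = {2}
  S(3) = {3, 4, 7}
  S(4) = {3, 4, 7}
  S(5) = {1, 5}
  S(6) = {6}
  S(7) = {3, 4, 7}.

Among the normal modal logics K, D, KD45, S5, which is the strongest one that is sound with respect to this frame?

S5

Serial (axiom D): yes — every world has a successor (e.g. 1 S 1).
Euclidean (axiom 5): yes — any two successors of a common world are S-related.
Transitive (axiom 4): yes — every two-step S-path is closed by a direct edge.
Reflexive (axiom T): yes — every world is S-related to itself.
So F validates K, D, KD45, S5. The strongest is S5.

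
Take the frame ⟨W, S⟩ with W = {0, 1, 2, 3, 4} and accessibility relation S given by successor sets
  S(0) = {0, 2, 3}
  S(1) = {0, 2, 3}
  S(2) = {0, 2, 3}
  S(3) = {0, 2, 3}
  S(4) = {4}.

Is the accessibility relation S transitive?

Transitive: yes — every two-step S-path is closed by a direct edge.

Yes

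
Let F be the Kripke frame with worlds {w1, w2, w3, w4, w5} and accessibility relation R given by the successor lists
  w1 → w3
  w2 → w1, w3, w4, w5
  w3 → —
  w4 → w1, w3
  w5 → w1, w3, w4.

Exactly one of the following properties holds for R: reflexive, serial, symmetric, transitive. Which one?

Reflexive: no — w1 is not related to itself.
Serial: no — w3 has no R-successor.
Symmetric: no — w1 R w3 but not w3 R w1.
Transitive: yes — every two-step R-path is closed by a direct edge.
Only transitive holds.

transitive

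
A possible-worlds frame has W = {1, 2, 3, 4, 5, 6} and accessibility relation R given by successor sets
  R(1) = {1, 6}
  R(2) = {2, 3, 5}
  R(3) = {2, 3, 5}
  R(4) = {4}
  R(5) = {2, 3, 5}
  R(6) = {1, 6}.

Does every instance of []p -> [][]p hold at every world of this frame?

Yes

Axiom 4 corresponds to the accessibility relation being transitive.
Transitive: yes — every two-step R-path is closed by a direct edge.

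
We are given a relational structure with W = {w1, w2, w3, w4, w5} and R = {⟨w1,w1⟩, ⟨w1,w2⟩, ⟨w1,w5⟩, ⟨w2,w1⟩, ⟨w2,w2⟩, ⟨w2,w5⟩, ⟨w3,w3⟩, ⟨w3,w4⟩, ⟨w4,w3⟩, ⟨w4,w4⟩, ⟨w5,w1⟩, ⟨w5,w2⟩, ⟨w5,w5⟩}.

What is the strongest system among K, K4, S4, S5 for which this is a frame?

Transitive (axiom 4): yes — every two-step R-path is closed by a direct edge.
Reflexive (axiom T): yes — every world is R-related to itself.
Euclidean (axiom 5): yes — any two successors of a common world are R-related.
So F validates K, K4, S4, S5. The strongest is S5.

S5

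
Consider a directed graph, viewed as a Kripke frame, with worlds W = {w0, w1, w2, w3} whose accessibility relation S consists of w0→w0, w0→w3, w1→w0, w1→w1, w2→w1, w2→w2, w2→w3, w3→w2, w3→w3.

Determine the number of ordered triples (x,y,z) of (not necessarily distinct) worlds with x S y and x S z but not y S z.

Enumerating: (w0,w3,w0), (w1,w0,w1), (w2,w1,w2), (w2,w1,w3), (w2,w3,w1).

5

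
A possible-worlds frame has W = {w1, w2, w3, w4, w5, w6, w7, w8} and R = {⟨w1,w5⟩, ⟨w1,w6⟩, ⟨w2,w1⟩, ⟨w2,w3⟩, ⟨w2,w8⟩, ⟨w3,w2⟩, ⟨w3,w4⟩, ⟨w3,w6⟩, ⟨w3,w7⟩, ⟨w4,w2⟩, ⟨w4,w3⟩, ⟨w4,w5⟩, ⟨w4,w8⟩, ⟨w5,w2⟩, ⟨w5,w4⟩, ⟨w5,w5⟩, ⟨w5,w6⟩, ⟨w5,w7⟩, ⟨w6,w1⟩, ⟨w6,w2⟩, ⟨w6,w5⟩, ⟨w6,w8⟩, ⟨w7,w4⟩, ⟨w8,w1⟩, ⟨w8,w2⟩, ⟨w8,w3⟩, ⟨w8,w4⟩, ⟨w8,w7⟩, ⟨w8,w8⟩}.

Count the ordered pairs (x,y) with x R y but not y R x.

Enumerating: (w1,w5), (w2,w1), (w3,w6), (w3,w7), (w4,w2), (w5,w2), (w5,w7), (w6,w2), (w6,w8), (w7,w4), (w8,w1), (w8,w3), (w8,w7).

13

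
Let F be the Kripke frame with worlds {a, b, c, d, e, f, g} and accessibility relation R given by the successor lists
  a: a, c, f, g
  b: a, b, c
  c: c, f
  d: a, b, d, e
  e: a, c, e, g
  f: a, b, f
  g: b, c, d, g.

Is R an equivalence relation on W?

Reflexive: yes — every world is R-related to itself.
Symmetric: no — a R c but not c R a.
Transitive: no — a R f and f R b, but not a R b.
So R is not an equivalence relation.

No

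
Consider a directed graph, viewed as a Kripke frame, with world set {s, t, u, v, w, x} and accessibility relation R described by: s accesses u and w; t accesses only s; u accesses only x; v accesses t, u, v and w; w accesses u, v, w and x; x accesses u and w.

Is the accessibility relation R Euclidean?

Euclidean: no — s R u and s R w, but not u R w.

No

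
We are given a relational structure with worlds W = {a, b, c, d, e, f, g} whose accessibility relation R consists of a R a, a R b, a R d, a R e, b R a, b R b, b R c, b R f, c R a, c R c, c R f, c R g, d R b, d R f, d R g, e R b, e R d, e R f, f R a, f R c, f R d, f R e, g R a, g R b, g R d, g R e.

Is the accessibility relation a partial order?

No

Reflexive: no — d is not related to itself.
Transitive: no — a R b and b R c, but not a R c.
Antisymmetric: no — a R b and b R a with a ≠ b.
So R is not a partial order.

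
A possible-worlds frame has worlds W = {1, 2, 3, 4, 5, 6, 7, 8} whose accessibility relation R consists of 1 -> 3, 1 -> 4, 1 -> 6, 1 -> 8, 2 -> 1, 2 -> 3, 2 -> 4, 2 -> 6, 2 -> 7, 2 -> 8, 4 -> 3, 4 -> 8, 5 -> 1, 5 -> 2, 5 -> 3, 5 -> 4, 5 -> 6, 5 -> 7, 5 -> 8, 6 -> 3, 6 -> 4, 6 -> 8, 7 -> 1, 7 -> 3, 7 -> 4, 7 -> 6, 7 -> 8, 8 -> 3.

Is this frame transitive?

Yes

Transitive: yes — every two-step R-path is closed by a direct edge.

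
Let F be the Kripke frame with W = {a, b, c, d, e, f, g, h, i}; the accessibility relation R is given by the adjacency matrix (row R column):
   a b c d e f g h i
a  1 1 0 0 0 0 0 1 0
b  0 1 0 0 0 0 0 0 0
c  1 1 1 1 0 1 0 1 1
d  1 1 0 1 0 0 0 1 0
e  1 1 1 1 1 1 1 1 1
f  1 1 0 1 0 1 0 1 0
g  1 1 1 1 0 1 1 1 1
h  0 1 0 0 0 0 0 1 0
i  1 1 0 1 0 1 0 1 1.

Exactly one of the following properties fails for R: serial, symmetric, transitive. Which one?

symmetric

Serial: yes — every world has a successor (e.g. a R a).
Symmetric: no — a R b but not b R a.
Transitive: yes — every two-step R-path is closed by a direct edge.
Only symmetric fails.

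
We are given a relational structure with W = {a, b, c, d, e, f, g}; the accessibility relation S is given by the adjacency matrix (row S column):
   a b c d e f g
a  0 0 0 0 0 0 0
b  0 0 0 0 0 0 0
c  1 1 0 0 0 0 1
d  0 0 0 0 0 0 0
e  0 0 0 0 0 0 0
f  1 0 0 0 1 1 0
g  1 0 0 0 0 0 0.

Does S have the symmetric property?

No

Symmetric: no — c S a but not a S c.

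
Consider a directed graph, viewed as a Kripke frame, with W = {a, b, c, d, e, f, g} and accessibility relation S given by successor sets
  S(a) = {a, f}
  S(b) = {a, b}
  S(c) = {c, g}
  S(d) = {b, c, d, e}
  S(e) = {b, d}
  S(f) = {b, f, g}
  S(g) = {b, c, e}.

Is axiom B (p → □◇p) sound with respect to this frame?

No

Axiom B corresponds to the accessibility relation being symmetric.
Symmetric: no — a S f but not f S a.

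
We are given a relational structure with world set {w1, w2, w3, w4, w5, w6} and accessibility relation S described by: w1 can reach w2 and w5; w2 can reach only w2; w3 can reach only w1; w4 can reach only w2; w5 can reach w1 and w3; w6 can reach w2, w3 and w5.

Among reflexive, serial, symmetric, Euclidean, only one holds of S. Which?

Reflexive: no — w1 is not related to itself.
Serial: yes — every world has a successor (e.g. w1 S w2).
Symmetric: no — w1 S w2 but not w2 S w1.
Euclidean: no — w1 S w2 and w1 S w5, but not w2 S w5.
Only serial holds.

serial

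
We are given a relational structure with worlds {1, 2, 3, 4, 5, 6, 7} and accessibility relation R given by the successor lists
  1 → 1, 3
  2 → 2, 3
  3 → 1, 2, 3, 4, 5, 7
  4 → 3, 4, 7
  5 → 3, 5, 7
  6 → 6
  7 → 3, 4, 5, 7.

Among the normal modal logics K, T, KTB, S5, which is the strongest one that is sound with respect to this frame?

KTB

Reflexive (axiom T): yes — every world is R-related to itself.
Symmetric (axiom B): yes — every pair in R has its reverse in R.
Euclidean (axiom 5): no — 3 R 1 and 3 R 2, but not 1 R 2.
So F validates K, T, KTB; S5 would additionally require R to be Euclidean. The strongest is KTB.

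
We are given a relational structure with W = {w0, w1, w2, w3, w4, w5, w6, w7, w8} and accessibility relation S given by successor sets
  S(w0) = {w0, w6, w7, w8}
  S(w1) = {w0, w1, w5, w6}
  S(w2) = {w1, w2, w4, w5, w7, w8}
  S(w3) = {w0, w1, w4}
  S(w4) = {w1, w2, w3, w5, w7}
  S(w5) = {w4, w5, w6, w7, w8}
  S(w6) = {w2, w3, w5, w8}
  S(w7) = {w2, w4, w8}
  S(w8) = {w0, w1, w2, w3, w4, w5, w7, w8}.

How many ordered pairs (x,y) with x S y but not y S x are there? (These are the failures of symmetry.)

Enumerating: (w0,w6), (w0,w7), (w1,w0), (w1,w5), (w1,w6), (w2,w1), (w2,w5), (w3,w0), (w3,w1), (w4,w1), (w5,w7), (w6,w2), (w6,w3), (w6,w8), (w8,w1), (w8,w3), (w8,w4).

17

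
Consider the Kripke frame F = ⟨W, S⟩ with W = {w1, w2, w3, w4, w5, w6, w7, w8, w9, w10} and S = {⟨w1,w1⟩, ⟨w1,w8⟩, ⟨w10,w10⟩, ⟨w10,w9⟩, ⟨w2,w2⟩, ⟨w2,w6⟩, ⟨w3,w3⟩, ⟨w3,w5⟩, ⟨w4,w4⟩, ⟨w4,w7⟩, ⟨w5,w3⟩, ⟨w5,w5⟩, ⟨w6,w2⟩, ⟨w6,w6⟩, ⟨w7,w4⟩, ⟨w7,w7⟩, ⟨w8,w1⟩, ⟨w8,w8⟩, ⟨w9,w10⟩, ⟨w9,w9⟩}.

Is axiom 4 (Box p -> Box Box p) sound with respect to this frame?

Yes

Axiom 4 corresponds to the accessibility relation being transitive.
Transitive: yes — every two-step S-path is closed by a direct edge.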